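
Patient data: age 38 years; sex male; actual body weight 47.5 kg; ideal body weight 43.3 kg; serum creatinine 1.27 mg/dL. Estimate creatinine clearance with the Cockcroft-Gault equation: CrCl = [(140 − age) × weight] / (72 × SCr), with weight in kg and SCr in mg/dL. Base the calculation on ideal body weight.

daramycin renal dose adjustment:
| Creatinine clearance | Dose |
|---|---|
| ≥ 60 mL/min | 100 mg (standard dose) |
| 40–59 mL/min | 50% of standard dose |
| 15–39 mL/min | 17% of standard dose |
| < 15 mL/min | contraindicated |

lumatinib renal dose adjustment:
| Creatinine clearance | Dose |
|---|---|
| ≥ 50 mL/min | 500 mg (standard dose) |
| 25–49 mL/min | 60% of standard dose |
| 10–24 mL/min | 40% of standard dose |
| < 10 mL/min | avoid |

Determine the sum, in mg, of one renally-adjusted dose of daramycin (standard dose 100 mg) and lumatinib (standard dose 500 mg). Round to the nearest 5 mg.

350 mg

CrCl = (140 − 38) × 43.3 / (72 × 1.27) = 4416.6 / 91.44 ≈ 48.3 mL/min
CrCl ≈ 48 mL/min.
daramycin: 40–59 mL/min → 50% of 100 mg = 50 mg.
lumatinib: 25–49 mL/min → 60% of 500 mg = 300 mg.
Total = 50 + 300 = 350 mg.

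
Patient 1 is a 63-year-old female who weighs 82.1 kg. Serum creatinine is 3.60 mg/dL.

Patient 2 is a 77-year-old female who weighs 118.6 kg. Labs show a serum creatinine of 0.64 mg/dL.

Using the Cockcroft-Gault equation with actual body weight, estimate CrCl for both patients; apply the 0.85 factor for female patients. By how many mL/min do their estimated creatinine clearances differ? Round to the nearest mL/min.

117 mL/min

Patient 1: CrCl = (140 − 63) × 82.1 / (72 × 3.6) × 0.85 = 6321.7 / 259.20 × 0.85 ≈ 20.7 mL/min
Patient 2: CrCl = (140 − 77) × 118.6 / (72 × 0.64) × 0.85 = 7471.8 / 46.08 × 0.85 ≈ 137.8 mL/min
|20.7 − 137.8| = 117.1 mL/min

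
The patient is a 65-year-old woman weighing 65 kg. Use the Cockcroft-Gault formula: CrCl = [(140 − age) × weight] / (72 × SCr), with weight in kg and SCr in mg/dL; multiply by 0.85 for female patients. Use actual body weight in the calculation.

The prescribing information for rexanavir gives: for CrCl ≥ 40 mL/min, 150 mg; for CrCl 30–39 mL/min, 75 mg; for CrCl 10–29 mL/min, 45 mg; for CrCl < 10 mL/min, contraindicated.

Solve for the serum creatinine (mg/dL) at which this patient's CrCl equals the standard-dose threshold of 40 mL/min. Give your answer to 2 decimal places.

1.44 mg/dL

Standard dose requires CrCl ≥ 40 mL/min.
Set (140 − 65) × 65 × 0.85 / (72 × SCr) = 40
SCr = (140 − 65) × 65 × 0.85 / (72 × 40) = 1.439 mg/dL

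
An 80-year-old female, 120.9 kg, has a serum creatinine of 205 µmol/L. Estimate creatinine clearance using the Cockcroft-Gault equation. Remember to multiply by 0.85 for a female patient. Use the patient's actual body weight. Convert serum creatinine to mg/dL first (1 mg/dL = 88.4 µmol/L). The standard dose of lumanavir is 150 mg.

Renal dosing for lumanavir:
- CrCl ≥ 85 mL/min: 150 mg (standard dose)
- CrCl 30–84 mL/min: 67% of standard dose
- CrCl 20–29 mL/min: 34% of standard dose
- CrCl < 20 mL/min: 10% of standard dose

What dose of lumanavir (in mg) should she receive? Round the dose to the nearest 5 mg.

SCr = 205 / 88.4 = 2.319 mg/dL
CrCl = (140 − 80) × 120.9 / (72 × 2.319) × 0.85 = 7254.0 / 166.97 × 0.85 ≈ 36.9 mL/min
CrCl ≈ 37 mL/min → bracket 30–84 mL/min.
67% of 150 mg = 100.5 mg → 100 mg

100 mg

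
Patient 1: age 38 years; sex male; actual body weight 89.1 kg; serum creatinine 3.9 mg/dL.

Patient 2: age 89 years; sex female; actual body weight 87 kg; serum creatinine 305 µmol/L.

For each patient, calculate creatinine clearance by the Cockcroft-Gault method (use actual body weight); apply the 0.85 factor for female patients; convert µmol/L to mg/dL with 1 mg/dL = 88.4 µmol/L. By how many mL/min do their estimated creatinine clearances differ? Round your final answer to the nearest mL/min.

17 mL/min

Patient 1: CrCl = (140 − 38) × 89.1 / (72 × 3.9) = 9088.2 / 280.80 ≈ 32.4 mL/min
Patient 2: SCr = 305 / 88.4 = 3.45 mg/dL
Patient 2: CrCl = (140 − 89) × 87 / (72 × 3.45) × 0.85 = 4437.0 / 248.40 × 0.85 ≈ 15.2 mL/min
|32.4 − 15.2| = 17.2 mL/min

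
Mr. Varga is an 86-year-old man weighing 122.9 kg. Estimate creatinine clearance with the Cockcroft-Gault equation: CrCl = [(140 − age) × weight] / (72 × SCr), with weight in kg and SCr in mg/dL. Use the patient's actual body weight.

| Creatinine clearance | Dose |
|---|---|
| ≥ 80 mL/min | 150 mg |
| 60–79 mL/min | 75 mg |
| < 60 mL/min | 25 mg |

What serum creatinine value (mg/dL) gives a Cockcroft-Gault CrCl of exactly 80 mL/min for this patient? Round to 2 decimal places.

1.15 mg/dL

Standard dose requires CrCl ≥ 80 mL/min.
Set (140 − 86) × 122.9 / (72 × SCr) = 80
SCr = (140 − 86) × 122.9 / (72 × 80) = 1.152 mg/dL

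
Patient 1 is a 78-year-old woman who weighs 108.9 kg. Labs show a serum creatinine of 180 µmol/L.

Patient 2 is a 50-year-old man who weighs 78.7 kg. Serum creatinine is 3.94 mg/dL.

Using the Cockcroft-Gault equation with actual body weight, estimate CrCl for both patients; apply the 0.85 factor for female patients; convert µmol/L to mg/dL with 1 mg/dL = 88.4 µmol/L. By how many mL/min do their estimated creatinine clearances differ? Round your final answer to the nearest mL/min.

14 mL/min

Patient 1: SCr = 180 / 88.4 = 2.036 mg/dL
Patient 1: CrCl = (140 − 78) × 108.9 / (72 × 2.036) × 0.85 = 6751.8 / 146.59 × 0.85 ≈ 39.1 mL/min
Patient 2: CrCl = (140 − 50) × 78.7 / (72 × 3.94) = 7083.0 / 283.68 ≈ 25.0 mL/min
|39.1 − 25.0| = 14.1 mL/min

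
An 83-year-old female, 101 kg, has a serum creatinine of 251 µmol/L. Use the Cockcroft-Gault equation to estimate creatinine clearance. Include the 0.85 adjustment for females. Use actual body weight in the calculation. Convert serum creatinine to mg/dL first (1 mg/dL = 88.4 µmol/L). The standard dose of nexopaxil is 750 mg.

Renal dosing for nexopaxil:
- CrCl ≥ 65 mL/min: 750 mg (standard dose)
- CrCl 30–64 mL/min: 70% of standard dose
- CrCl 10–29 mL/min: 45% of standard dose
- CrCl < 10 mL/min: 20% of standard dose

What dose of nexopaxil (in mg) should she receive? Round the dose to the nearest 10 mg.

SCr = 251 / 88.4 = 2.839 mg/dL
CrCl = (140 − 83) × 101 / (72 × 2.839) × 0.85 = 5757.0 / 204.41 × 0.85 ≈ 23.9 mL/min
CrCl ≈ 24 mL/min → bracket 10–29 mL/min.
45% of 750 mg = 337.5 mg → 340 mg

340 mg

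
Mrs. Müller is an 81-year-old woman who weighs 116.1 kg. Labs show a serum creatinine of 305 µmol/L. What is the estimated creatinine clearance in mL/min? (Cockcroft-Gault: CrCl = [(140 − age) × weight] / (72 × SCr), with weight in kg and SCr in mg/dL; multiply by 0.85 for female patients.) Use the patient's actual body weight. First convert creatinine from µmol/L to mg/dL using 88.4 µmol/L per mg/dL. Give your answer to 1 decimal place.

SCr = 305 / 88.4 = 3.45 mg/dL
CrCl = (140 − 81) × 116.1 / (72 × 3.45) × 0.85 = 6849.9 / 248.40 × 0.85 ≈ 23.4 mL/min

23.4 mL/min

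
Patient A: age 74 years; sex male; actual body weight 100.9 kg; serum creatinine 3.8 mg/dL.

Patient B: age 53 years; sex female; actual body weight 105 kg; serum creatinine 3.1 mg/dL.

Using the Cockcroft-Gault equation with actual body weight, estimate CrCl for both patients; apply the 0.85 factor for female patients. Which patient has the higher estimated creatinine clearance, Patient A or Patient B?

Patient A: CrCl = (140 − 74) × 100.9 / (72 × 3.8) = 6659.4 / 273.60 ≈ 24.3 mL/min
Patient B: CrCl = (140 − 53) × 105 / (72 × 3.1) × 0.85 = 9135.0 / 223.20 × 0.85 ≈ 34.8 mL/min
24.3 vs 34.8 mL/min → Patient B is higher.

Patient B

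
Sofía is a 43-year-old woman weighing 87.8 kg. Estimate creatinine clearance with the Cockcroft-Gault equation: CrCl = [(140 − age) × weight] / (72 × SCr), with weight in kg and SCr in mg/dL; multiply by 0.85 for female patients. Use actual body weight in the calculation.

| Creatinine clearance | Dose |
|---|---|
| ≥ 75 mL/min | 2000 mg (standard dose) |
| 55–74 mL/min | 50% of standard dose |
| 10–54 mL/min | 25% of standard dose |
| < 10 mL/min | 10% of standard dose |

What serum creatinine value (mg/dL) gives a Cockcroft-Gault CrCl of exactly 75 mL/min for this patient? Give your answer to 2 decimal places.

Standard dose requires CrCl ≥ 75 mL/min.
Set (140 − 43) × 87.8 × 0.85 / (72 × SCr) = 75
SCr = (140 − 43) × 87.8 × 0.85 / (72 × 75) = 1.341 mg/dL

1.34 mg/dL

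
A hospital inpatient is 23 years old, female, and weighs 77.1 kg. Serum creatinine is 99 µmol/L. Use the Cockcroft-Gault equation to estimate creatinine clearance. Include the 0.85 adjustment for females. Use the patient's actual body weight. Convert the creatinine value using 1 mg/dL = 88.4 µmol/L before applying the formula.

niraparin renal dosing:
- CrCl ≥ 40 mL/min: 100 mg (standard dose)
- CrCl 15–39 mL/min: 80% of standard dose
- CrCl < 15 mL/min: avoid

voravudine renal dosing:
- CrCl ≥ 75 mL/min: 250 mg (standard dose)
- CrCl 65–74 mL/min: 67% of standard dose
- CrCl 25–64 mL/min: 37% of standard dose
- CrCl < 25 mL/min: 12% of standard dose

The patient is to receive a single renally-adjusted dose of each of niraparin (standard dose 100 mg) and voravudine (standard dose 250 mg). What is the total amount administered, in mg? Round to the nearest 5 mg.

350 mg

SCr = 99 / 88.4 = 1.12 mg/dL
CrCl = (140 − 23) × 77.1 / (72 × 1.12) × 0.85 = 9020.7 / 80.64 × 0.85 ≈ 95.1 mL/min
CrCl ≈ 95 mL/min.
niraparin: ≥ 40 mL/min → 100% of 100 mg = 100 mg.
voravudine: ≥ 75 mL/min → 100% of 250 mg = 250 mg.
Total = 100 + 250 = 350 mg.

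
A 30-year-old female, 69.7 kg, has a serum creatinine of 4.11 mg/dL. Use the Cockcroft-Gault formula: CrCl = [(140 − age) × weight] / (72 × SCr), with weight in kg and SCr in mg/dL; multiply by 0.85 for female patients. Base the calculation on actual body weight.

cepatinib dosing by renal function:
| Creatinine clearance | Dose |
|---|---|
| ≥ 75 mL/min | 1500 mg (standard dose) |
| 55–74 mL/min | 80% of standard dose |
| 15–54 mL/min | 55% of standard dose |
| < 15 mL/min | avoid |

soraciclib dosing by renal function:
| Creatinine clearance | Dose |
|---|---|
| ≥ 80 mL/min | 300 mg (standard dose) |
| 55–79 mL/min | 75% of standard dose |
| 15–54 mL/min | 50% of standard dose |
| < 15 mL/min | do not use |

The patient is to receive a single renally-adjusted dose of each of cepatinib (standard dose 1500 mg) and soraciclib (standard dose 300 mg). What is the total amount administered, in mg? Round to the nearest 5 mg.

975 mg

CrCl = (140 − 30) × 69.7 / (72 × 4.11) × 0.85 = 7667.0 / 295.92 × 0.85 ≈ 22.0 mL/min
CrCl ≈ 22 mL/min.
cepatinib: 15–54 mL/min → 55% of 1500 mg = 825 mg.
soraciclib: 15–54 mL/min → 50% of 300 mg = 150 mg.
Total = 825 + 150 = 975 mg.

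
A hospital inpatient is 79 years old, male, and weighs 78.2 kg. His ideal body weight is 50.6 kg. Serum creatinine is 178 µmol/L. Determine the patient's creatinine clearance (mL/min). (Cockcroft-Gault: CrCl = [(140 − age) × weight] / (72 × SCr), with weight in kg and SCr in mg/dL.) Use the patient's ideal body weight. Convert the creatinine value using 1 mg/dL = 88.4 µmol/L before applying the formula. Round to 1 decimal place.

SCr = 178 / 88.4 = 2.014 mg/dL
CrCl = (140 − 79) × 50.6 / (72 × 2.014) = 3086.6 / 145.01 ≈ 21.3 mL/min

21.3 mL/min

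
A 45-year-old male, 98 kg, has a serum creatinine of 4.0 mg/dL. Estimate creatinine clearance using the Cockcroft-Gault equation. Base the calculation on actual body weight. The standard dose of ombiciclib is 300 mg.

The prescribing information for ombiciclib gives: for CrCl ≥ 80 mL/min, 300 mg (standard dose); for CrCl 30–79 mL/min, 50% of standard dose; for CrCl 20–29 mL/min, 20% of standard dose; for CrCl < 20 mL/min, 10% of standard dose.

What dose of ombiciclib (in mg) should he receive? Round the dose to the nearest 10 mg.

150 mg

CrCl = (140 − 45) × 98 / (72 × 4) = 9310.0 / 288.00 ≈ 32.3 mL/min
CrCl ≈ 32 mL/min → bracket 30–79 mL/min.
50% of 300 mg = 150 mg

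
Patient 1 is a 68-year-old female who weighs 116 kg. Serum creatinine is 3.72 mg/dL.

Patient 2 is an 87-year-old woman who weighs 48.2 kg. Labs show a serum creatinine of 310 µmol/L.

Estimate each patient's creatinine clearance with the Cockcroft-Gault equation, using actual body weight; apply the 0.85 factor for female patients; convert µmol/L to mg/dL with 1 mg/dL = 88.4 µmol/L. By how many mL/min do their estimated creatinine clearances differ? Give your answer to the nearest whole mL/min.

18 mL/min

Patient 1: CrCl = (140 − 68) × 116 / (72 × 3.72) × 0.85 = 8352.0 / 267.84 × 0.85 ≈ 26.5 mL/min
Patient 2: SCr = 310 / 88.4 = 3.507 mg/dL
Patient 2: CrCl = (140 − 87) × 48.2 / (72 × 3.507) × 0.85 = 2554.6 / 252.50 × 0.85 ≈ 8.6 mL/min
|26.5 − 8.6| = 17.9 mL/min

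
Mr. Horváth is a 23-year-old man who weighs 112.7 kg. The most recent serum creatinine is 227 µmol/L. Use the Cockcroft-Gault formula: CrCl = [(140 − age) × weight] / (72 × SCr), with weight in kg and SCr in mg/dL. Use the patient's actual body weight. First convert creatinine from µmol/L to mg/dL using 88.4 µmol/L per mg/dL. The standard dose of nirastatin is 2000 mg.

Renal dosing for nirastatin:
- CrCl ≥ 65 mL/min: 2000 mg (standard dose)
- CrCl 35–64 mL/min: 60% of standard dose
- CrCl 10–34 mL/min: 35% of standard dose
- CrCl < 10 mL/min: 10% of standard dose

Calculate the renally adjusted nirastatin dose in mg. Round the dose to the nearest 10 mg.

SCr = 227 / 88.4 = 2.568 mg/dL
CrCl = (140 − 23) × 112.7 / (72 × 2.568) = 13185.9 / 184.90 ≈ 71.3 mL/min
CrCl ≈ 71 mL/min → bracket ≥ 65 mL/min.
100% of 2000 mg = 2000 mg

2000 mg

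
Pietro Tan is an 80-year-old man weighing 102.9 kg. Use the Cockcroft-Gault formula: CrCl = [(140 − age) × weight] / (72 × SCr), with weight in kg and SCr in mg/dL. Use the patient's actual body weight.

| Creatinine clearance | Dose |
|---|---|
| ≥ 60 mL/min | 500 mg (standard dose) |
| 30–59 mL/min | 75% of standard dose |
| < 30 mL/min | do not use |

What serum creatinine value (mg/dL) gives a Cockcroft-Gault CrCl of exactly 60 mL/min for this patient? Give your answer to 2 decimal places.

Standard dose requires CrCl ≥ 60 mL/min.
Set (140 − 80) × 102.9 / (72 × SCr) = 60
SCr = (140 − 80) × 102.9 / (72 × 60) = 1.429 mg/dL

1.43 mg/dL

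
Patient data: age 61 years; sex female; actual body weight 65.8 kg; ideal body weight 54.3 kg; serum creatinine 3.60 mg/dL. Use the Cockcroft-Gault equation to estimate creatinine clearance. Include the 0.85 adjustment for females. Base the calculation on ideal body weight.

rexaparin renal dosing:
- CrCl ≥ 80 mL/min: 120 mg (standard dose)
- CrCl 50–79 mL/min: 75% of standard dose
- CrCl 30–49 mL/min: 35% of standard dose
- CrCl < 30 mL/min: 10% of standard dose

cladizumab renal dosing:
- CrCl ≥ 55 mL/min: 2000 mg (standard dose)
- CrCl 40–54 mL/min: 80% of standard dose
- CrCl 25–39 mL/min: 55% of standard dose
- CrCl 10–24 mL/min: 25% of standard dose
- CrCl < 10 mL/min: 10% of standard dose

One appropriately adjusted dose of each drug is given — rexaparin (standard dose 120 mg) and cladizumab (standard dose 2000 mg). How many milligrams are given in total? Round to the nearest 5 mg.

CrCl = (140 − 61) × 54.3 / (72 × 3.6) × 0.85 = 4289.7 / 259.20 × 0.85 ≈ 14.1 mL/min
CrCl ≈ 14 mL/min.
rexaparin: < 30 mL/min → 10% of 120 mg = 12 mg.
cladizumab: 10–24 mL/min → 25% of 2000 mg = 500 mg.
Total = 12 + 500 = 512 mg.

510 mg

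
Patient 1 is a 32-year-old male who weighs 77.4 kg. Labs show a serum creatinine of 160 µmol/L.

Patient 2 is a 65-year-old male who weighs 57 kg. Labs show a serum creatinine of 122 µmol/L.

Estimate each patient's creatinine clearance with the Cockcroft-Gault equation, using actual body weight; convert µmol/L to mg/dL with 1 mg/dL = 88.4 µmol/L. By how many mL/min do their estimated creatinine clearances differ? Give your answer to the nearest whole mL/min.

21 mL/min

Patient 1: SCr = 160 / 88.4 = 1.81 mg/dL
Patient 1: CrCl = (140 − 32) × 77.4 / (72 × 1.81) = 8359.2 / 130.32 ≈ 64.1 mL/min
Patient 2: SCr = 122 / 88.4 = 1.38 mg/dL
Patient 2: CrCl = (140 − 65) × 57 / (72 × 1.38) = 4275.0 / 99.36 ≈ 43.0 mL/min
|64.1 − 43.0| = 21.1 mL/min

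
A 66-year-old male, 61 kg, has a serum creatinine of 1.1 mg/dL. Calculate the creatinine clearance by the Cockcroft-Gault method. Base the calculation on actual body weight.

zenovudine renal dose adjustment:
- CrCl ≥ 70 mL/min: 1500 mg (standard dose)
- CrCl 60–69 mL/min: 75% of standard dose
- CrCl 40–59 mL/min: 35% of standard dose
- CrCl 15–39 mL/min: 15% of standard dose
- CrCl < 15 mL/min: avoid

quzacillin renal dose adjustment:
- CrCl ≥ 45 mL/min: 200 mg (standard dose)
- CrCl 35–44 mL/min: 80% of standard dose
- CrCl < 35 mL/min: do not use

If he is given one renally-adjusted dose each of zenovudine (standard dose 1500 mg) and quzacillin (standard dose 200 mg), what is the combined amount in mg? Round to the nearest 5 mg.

725 mg

CrCl = (140 − 66) × 61 / (72 × 1.1) = 4514.0 / 79.20 ≈ 57.0 mL/min
CrCl ≈ 57 mL/min.
zenovudine: 40–59 mL/min → 35% of 1500 mg = 525 mg.
quzacillin: ≥ 45 mL/min → 100% of 200 mg = 200 mg.
Total = 525 + 200 = 725 mg.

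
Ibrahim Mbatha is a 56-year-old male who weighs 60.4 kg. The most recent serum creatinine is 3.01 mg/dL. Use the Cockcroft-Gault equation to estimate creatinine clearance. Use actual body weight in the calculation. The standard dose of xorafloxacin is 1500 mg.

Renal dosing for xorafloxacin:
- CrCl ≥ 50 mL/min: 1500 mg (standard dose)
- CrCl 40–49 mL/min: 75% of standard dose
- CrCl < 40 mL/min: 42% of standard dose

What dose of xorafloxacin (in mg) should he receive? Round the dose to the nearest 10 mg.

630 mg

CrCl = (140 − 56) × 60.4 / (72 × 3.01) = 5073.6 / 216.72 ≈ 23.4 mL/min
CrCl ≈ 23 mL/min → bracket < 40 mL/min.
42% of 1500 mg = 630 mg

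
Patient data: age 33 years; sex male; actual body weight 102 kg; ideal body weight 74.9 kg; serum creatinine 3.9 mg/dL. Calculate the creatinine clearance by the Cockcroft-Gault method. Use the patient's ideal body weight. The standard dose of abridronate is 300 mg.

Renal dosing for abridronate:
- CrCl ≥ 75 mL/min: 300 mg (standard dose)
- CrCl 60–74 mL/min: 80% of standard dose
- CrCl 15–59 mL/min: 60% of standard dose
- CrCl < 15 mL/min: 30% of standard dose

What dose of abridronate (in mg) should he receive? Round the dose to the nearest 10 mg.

CrCl = (140 − 33) × 74.9 / (72 × 3.9) = 8014.3 / 280.80 ≈ 28.5 mL/min
CrCl ≈ 29 mL/min → bracket 15–59 mL/min.
60% of 300 mg = 180 mg

180 mg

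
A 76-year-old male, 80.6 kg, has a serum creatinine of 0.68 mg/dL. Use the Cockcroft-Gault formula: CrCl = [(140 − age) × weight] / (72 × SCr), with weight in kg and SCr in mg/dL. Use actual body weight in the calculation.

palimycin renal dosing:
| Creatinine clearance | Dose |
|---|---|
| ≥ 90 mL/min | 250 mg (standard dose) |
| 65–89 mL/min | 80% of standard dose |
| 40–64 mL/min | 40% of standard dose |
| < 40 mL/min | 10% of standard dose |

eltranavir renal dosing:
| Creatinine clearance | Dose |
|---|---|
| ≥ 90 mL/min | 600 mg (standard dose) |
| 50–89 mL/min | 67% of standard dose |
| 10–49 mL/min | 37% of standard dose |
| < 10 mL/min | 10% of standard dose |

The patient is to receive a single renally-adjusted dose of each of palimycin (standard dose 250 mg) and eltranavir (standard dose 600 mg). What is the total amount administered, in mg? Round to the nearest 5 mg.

CrCl = (140 − 76) × 80.6 / (72 × 0.68) = 5158.4 / 48.96 ≈ 105.4 mL/min
CrCl ≈ 105 mL/min.
palimycin: ≥ 90 mL/min → 100% of 250 mg = 250 mg.
eltranavir: ≥ 90 mL/min → 100% of 600 mg = 600 mg.
Total = 250 + 600 = 850 mg.

850 mg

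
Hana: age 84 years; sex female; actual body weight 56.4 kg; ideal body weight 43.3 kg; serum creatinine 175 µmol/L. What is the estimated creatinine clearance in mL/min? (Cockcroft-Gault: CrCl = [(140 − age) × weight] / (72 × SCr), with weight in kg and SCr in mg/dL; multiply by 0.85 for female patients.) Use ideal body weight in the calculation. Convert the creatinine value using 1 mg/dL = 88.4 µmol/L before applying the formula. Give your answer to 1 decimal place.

SCr = 175 / 88.4 = 1.98 mg/dL
CrCl = (140 − 84) × 43.3 / (72 × 1.98) × 0.85 = 2424.8 / 142.56 × 0.85 ≈ 14.5 mL/min

14.5 mL/min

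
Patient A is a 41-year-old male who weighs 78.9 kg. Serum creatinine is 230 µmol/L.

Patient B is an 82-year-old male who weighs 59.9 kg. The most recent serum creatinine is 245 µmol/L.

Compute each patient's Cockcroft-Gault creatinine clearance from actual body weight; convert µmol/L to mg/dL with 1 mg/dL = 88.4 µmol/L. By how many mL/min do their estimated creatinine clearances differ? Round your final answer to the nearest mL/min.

24 mL/min

Patient A: SCr = 230 / 88.4 = 2.602 mg/dL
Patient A: CrCl = (140 − 41) × 78.9 / (72 × 2.602) = 7811.1 / 187.34 ≈ 41.7 mL/min
Patient B: SCr = 245 / 88.4 = 2.771 mg/dL
Patient B: CrCl = (140 − 82) × 59.9 / (72 × 2.771) = 3474.2 / 199.51 ≈ 17.4 mL/min
|41.7 − 17.4| = 24.3 mL/min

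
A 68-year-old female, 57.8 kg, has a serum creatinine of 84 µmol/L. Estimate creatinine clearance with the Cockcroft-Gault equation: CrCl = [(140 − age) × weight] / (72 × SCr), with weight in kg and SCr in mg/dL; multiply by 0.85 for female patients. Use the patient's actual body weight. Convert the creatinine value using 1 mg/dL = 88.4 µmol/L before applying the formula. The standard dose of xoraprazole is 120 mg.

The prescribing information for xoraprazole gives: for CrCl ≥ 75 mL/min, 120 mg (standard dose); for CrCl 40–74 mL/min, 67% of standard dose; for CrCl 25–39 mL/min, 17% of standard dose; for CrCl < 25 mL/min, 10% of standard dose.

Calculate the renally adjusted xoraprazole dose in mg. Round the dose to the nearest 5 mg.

SCr = 84 / 88.4 = 0.95 mg/dL
CrCl = (140 − 68) × 57.8 / (72 × 0.95) × 0.85 = 4161.6 / 68.40 × 0.85 ≈ 51.7 mL/min
CrCl ≈ 52 mL/min → bracket 40–74 mL/min.
67% of 120 mg = 80.4 mg → 80 mg

80 mg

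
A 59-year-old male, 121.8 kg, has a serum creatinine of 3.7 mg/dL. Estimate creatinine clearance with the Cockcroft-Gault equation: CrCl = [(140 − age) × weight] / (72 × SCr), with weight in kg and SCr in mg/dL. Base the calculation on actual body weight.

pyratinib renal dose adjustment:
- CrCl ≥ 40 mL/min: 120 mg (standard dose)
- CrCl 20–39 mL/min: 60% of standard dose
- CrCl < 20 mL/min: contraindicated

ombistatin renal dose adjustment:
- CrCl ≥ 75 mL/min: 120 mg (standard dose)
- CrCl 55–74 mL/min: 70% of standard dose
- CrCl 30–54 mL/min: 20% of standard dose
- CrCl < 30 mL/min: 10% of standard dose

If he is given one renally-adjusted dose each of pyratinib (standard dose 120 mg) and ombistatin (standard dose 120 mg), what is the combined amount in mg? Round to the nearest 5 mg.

CrCl = (140 − 59) × 121.8 / (72 × 3.7) = 9865.8 / 266.40 ≈ 37.0 mL/min
CrCl ≈ 37 mL/min.
pyratinib: 20–39 mL/min → 60% of 120 mg = 72 mg.
ombistatin: 30–54 mL/min → 20% of 120 mg = 24 mg.
Total = 72 + 24 = 96 mg.

95 mg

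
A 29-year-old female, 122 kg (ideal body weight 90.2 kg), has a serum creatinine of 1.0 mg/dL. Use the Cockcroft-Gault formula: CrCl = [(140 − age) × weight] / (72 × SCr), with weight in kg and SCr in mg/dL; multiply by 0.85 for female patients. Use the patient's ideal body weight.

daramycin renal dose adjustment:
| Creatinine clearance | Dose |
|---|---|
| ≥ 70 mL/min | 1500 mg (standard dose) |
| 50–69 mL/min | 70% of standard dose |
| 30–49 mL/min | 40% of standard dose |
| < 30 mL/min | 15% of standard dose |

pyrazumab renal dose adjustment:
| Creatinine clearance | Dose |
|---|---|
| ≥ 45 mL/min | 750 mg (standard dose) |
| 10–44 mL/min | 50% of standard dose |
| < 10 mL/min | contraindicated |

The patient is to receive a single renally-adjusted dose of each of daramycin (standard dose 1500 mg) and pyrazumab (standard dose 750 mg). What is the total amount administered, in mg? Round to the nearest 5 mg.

2250 mg

CrCl = (140 − 29) × 90.2 / (72 × 1) × 0.85 = 10012.2 / 72.00 × 0.85 ≈ 118.2 mL/min
CrCl ≈ 118 mL/min.
daramycin: ≥ 70 mL/min → 100% of 1500 mg = 1500 mg.
pyrazumab: ≥ 45 mL/min → 100% of 750 mg = 750 mg.
Total = 1500 + 750 = 2250 mg.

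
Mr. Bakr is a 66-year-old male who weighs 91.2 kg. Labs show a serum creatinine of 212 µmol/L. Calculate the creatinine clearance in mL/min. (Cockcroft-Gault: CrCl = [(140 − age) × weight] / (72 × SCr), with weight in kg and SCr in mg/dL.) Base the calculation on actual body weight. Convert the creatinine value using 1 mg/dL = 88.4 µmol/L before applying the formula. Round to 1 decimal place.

39.1 mL/min

SCr = 212 / 88.4 = 2.398 mg/dL
CrCl = (140 − 66) × 91.2 / (72 × 2.398) = 6748.8 / 172.66 ≈ 39.1 mL/min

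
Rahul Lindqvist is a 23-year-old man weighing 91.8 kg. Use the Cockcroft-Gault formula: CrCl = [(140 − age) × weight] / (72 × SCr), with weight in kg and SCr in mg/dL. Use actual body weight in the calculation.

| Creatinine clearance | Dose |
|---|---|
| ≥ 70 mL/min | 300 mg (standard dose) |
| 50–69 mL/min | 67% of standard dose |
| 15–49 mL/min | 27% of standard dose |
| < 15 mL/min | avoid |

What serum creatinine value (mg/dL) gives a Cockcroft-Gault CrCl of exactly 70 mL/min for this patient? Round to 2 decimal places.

2.13 mg/dL

Standard dose requires CrCl ≥ 70 mL/min.
Set (140 − 23) × 91.8 / (72 × SCr) = 70
SCr = (140 − 23) × 91.8 / (72 × 70) = 2.131 mg/dL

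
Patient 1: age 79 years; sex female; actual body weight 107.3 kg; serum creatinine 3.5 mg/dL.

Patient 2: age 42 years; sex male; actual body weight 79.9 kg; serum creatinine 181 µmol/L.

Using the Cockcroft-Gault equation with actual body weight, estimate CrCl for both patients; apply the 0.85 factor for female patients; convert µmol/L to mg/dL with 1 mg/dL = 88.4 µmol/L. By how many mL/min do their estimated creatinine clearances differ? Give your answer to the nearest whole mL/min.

Patient 1: CrCl = (140 − 79) × 107.3 / (72 × 3.5) × 0.85 = 6545.3 / 252.00 × 0.85 ≈ 22.1 mL/min
Patient 2: SCr = 181 / 88.4 = 2.048 mg/dL
Patient 2: CrCl = (140 − 42) × 79.9 / (72 × 2.048) = 7830.2 / 147.46 ≈ 53.1 mL/min
|22.1 − 53.1| = 31.0 mL/min

31 mL/min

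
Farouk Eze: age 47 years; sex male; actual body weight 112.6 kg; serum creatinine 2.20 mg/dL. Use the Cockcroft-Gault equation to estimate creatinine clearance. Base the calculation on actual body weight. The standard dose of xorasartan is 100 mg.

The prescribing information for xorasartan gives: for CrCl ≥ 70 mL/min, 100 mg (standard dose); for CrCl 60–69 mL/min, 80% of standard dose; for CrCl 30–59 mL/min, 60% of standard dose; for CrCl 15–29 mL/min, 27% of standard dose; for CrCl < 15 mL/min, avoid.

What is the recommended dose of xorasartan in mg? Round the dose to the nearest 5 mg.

CrCl = (140 − 47) × 112.6 / (72 × 2.2) = 10471.8 / 158.40 ≈ 66.1 mL/min
CrCl ≈ 66 mL/min → bracket 60–69 mL/min.
80% of 100 mg = 80 mg

80 mg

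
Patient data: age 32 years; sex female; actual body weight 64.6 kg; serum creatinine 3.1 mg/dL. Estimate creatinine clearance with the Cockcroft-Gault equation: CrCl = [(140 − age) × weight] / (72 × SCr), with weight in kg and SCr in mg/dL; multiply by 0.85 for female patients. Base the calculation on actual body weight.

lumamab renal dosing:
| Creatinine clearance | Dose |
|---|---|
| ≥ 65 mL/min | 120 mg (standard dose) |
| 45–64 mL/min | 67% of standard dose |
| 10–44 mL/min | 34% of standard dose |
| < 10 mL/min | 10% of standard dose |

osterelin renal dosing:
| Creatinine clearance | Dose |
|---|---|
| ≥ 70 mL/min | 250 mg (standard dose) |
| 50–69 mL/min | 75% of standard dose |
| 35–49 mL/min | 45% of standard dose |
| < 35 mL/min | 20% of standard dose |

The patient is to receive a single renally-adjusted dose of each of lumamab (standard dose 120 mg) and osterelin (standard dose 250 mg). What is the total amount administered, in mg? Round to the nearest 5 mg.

90 mg

CrCl = (140 − 32) × 64.6 / (72 × 3.1) × 0.85 = 6976.8 / 223.20 × 0.85 ≈ 26.6 mL/min
CrCl ≈ 27 mL/min.
lumamab: 10–44 mL/min → 34% of 120 mg = 40.8 mg.
osterelin: < 35 mL/min → 20% of 250 mg = 50 mg.
Total = 40.8 + 50 = 90.8 mg.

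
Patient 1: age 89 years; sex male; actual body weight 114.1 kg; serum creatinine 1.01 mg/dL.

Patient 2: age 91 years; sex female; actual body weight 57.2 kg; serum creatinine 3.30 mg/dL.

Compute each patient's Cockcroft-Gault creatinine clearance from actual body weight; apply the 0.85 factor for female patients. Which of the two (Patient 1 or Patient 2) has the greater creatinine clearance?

Patient 1: CrCl = (140 − 89) × 114.1 / (72 × 1.01) = 5819.1 / 72.72 ≈ 80.0 mL/min
Patient 2: CrCl = (140 − 91) × 57.2 / (72 × 3.3) × 0.85 = 2802.8 / 237.60 × 0.85 ≈ 10.0 mL/min
80.0 vs 10.0 mL/min → Patient 1 is higher.

Patient 1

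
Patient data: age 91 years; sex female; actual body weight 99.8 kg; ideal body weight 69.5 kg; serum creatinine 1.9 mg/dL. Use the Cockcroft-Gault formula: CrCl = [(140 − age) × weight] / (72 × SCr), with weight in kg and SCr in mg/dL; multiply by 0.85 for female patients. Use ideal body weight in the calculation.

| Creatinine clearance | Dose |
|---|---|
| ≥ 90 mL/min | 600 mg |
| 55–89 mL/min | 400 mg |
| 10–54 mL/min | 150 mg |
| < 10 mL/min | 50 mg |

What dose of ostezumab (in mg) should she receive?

CrCl = (140 − 91) × 69.5 / (72 × 1.9) × 0.85 = 3405.5 / 136.80 × 0.85 ≈ 21.2 mL/min
CrCl ≈ 21 mL/min → bracket 10–54 mL/min.
Dose for this bracket: 150 mg.

150 mg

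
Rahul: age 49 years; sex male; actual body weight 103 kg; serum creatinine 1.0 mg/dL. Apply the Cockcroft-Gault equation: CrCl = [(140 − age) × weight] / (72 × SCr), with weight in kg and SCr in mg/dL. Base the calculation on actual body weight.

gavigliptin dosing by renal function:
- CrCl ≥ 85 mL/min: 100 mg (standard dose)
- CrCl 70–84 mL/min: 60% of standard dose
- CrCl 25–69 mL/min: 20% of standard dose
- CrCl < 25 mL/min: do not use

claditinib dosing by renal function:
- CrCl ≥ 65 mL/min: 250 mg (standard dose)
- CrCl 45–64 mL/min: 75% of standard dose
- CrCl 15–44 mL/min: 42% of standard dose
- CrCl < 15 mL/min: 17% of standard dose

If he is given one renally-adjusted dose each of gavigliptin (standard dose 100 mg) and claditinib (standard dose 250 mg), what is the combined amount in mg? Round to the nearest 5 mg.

CrCl = (140 − 49) × 103 / (72 × 1) = 9373.0 / 72.00 ≈ 130.2 mL/min
CrCl ≈ 130 mL/min.
gavigliptin: ≥ 85 mL/min → 100% of 100 mg = 100 mg.
claditinib: ≥ 65 mL/min → 100% of 250 mg = 250 mg.
Total = 100 + 250 = 350 mg.

350 mg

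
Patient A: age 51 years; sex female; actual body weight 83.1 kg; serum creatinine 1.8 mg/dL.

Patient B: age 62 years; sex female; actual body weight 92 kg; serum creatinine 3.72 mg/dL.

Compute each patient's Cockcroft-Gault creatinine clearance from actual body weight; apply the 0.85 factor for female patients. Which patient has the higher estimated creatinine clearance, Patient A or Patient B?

Patient A: CrCl = (140 − 51) × 83.1 / (72 × 1.8) × 0.85 = 7395.9 / 129.60 × 0.85 ≈ 48.5 mL/min
Patient B: CrCl = (140 − 62) × 92 / (72 × 3.72) × 0.85 = 7176.0 / 267.84 × 0.85 ≈ 22.8 mL/min
48.5 vs 22.8 mL/min → Patient A is higher.

Patient A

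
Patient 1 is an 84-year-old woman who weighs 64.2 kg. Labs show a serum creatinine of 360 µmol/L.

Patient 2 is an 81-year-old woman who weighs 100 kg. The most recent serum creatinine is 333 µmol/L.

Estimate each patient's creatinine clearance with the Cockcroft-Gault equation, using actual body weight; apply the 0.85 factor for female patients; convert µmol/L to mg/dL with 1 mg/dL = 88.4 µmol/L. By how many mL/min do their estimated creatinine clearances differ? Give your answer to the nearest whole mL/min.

8 mL/min

Patient 1: SCr = 360 / 88.4 = 4.072 mg/dL
Patient 1: CrCl = (140 − 84) × 64.2 / (72 × 4.072) × 0.85 = 3595.2 / 293.18 × 0.85 ≈ 10.4 mL/min
Patient 2: SCr = 333 / 88.4 = 3.767 mg/dL
Patient 2: CrCl = (140 − 81) × 100 / (72 × 3.767) × 0.85 = 5900.0 / 271.22 × 0.85 ≈ 18.5 mL/min
|10.4 − 18.5| = 8.1 mL/min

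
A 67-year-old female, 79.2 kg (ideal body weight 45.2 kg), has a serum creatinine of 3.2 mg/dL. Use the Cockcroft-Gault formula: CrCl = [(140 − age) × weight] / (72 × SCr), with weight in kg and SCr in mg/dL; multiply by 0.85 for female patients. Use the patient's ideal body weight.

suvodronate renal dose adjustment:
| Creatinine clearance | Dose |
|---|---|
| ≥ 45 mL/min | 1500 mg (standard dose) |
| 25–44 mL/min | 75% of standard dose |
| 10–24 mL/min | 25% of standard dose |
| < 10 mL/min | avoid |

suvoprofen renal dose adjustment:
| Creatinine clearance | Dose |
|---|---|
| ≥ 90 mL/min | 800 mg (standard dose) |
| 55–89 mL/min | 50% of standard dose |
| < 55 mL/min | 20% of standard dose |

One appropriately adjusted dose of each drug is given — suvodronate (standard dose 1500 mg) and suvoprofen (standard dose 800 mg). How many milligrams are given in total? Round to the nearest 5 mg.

535 mg

CrCl = (140 − 67) × 45.2 / (72 × 3.2) × 0.85 = 3299.6 / 230.40 × 0.85 ≈ 12.2 mL/min
CrCl ≈ 12 mL/min.
suvodronate: 10–24 mL/min → 25% of 1500 mg = 375 mg.
suvoprofen: < 55 mL/min → 20% of 800 mg = 160 mg.
Total = 375 + 160 = 535 mg.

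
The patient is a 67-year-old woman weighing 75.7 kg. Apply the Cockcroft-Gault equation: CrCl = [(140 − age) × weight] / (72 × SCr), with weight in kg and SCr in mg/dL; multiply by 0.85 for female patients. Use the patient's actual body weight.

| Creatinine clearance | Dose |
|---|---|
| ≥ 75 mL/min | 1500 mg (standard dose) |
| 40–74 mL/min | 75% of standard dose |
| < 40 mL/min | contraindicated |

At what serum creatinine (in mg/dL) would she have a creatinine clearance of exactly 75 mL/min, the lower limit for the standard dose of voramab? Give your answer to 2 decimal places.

0.87 mg/dL

Standard dose requires CrCl ≥ 75 mL/min.
Set (140 − 67) × 75.7 × 0.85 / (72 × SCr) = 75
SCr = (140 − 67) × 75.7 × 0.85 / (72 × 75) = 0.870 mg/dL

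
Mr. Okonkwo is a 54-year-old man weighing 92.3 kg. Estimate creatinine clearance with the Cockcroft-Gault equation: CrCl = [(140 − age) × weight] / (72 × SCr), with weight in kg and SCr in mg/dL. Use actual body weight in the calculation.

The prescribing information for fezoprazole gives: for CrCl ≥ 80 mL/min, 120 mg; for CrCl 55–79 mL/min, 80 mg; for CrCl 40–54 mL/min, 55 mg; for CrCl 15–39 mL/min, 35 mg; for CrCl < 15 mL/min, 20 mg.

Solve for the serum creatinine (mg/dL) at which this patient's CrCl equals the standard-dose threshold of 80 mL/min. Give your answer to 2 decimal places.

1.38 mg/dL

Standard dose requires CrCl ≥ 80 mL/min.
Set (140 − 54) × 92.3 / (72 × SCr) = 80
SCr = (140 − 54) × 92.3 / (72 × 80) = 1.378 mg/dL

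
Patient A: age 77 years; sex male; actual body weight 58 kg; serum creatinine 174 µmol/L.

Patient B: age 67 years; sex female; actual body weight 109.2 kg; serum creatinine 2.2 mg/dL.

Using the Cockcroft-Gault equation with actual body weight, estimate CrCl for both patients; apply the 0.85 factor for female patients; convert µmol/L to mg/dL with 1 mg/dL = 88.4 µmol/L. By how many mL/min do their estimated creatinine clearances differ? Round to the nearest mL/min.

Patient A: SCr = 174 / 88.4 = 1.968 mg/dL
Patient A: CrCl = (140 − 77) × 58 / (72 × 1.968) = 3654.0 / 141.70 ≈ 25.8 mL/min
Patient B: CrCl = (140 − 67) × 109.2 / (72 × 2.2) × 0.85 = 7971.6 / 158.40 × 0.85 ≈ 42.8 mL/min
|25.8 − 42.8| = 17.0 mL/min

17 mL/min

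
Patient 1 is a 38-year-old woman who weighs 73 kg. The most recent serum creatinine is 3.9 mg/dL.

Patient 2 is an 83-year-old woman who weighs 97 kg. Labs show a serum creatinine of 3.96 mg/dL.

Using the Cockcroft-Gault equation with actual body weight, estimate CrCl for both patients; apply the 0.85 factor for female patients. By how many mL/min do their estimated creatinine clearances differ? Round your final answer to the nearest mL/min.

Patient 1: CrCl = (140 − 38) × 73 / (72 × 3.9) × 0.85 = 7446.0 / 280.80 × 0.85 ≈ 22.5 mL/min
Patient 2: CrCl = (140 − 83) × 97 / (72 × 3.96) × 0.85 = 5529.0 / 285.12 × 0.85 ≈ 16.5 mL/min
|22.5 − 16.5| = 6.0 mL/min

6 mL/min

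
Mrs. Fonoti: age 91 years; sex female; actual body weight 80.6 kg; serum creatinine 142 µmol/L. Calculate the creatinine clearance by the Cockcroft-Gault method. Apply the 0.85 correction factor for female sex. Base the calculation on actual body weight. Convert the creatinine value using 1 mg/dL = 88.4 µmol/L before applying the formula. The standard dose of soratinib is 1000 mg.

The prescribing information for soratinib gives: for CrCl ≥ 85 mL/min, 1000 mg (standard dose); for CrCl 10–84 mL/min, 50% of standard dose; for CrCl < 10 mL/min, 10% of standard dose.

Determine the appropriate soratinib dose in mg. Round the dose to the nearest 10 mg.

500 mg

SCr = 142 / 88.4 = 1.606 mg/dL
CrCl = (140 − 91) × 80.6 / (72 × 1.606) × 0.85 = 3949.4 / 115.63 × 0.85 ≈ 29.0 mL/min
CrCl ≈ 29 mL/min → bracket 10–84 mL/min.
50% of 1000 mg = 500 mg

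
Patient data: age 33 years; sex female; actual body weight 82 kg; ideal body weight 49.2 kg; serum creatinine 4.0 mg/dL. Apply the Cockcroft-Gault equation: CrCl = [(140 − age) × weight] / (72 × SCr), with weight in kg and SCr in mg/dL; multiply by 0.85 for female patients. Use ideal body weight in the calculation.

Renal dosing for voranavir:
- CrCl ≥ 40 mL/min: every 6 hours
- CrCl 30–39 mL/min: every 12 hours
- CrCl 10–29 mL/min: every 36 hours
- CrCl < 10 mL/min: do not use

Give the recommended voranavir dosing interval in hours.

CrCl = (140 − 33) × 49.2 / (72 × 4) × 0.85 = 5264.4 / 288.00 × 0.85 ≈ 15.5 mL/min
CrCl ≈ 16 mL/min → bracket 10–29 mL/min → every 36 hours.

every 36 hours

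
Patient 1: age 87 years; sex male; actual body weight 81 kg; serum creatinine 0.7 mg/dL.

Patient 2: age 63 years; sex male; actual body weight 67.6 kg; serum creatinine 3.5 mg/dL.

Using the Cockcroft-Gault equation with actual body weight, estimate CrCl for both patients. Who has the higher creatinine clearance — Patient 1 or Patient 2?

Patient 1

Patient 1: CrCl = (140 − 87) × 81 / (72 × 0.7) = 4293.0 / 50.40 ≈ 85.2 mL/min
Patient 2: CrCl = (140 − 63) × 67.6 / (72 × 3.5) = 5205.2 / 252.00 ≈ 20.7 mL/min
85.2 vs 20.7 mL/min → Patient 1 is higher.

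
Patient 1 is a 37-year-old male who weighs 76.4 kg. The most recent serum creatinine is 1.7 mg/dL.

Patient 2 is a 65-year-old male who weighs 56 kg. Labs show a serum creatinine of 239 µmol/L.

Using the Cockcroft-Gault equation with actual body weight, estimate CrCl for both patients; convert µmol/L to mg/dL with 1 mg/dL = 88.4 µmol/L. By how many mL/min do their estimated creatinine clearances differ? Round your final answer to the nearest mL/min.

43 mL/min

Patient 1: CrCl = (140 − 37) × 76.4 / (72 × 1.7) = 7869.2 / 122.40 ≈ 64.3 mL/min
Patient 2: SCr = 239 / 88.4 = 2.704 mg/dL
Patient 2: CrCl = (140 − 65) × 56 / (72 × 2.704) = 4200.0 / 194.69 ≈ 21.6 mL/min
|64.3 − 21.6| = 42.7 mL/min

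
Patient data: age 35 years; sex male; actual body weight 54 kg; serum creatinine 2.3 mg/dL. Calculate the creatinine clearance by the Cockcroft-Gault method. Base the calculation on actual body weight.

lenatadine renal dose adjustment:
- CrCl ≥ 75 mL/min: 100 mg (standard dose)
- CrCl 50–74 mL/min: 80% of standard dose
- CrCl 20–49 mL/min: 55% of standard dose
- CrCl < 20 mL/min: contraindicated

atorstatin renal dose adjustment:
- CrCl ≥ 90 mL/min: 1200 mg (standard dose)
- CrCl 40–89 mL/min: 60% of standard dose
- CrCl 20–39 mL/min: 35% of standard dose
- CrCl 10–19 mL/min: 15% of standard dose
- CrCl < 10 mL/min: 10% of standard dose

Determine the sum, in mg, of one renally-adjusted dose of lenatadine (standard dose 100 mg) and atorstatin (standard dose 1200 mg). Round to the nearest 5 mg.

CrCl = (140 − 35) × 54 / (72 × 2.3) = 5670.0 / 165.60 ≈ 34.2 mL/min
CrCl ≈ 34 mL/min.
lenatadine: 20–49 mL/min → 55% of 100 mg = 55 mg.
atorstatin: 20–39 mL/min → 35% of 1200 mg = 420 mg.
Total = 55 + 420 = 475 mg.

475 mg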